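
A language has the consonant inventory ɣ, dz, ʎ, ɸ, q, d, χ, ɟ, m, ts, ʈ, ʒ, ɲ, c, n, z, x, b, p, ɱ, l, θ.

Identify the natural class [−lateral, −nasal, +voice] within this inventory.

ɣ, dz, d, ɟ, ʒ, z, b

Checking each segment against [−lateral], [−nasal], [+voice]: /ɣ/ (voiced velar fricative), /dz/ (voiced alveolar affricate), /d/ (voiced alveolar stop), /ɟ/ (voiced palatal stop), /ʒ/ (voiced postalveolar fricative), /z/ (voiced alveolar fricative), among others, satisfy every feature; every other segment in the inventory fails at least one.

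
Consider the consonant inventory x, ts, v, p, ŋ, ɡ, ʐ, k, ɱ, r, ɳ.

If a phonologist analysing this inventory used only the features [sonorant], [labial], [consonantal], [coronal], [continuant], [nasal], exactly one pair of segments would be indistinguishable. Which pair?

ɡ, k

On the given features, /ɡ/ and /k/ have an identical profile: [−sonorant], [−labial], [+consonantal], [−coronal], [−continuant], [−nasal]. No other two segments in the inventory coincide on all 6 features. (They do differ in [voice], which is not among the given features.)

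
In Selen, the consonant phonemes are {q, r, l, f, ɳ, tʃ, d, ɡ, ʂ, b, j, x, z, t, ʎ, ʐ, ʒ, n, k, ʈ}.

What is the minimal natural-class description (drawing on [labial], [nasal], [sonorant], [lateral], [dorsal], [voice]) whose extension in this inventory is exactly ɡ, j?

The class [+voice], [-lateral], [+dorsal] has exactly /ɡ, j/ as its extension in this inventory. No smaller conjunction from the listed features achieves this: [-lateral, +dorsal] alone would also admit /q, x, k/; [+voice, +dorsal] alone would also admit /ʎ/; [+voice, -lateral] alone would also admit /r, ɳ, d, b, …/; and checking the remaining two-feature bundles turns up none with this extension.

[+voice, -lateral, +dorsal]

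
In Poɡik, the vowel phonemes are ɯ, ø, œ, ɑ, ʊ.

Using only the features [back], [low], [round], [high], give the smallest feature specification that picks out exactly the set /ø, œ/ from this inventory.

Every target segment is [−back] and no other inventory member is, so one feature is enough.

[−back]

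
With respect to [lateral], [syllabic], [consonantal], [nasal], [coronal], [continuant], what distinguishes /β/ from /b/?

[continuant]

/β/ is the voiced bilabial fricative and /b/ is the voiced bilabial stop. Both are [-lateral], [-syllabic], [+consonantal], [-nasal], [-coronal]. /β/ is [+continuant] while /b/ is [-continuant], so the distinguishing feature is [continuant].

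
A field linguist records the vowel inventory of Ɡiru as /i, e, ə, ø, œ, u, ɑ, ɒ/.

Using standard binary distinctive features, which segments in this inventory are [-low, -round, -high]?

Checking each segment against [-low], [-round], [-high]: /e/ (mid front unrounded tense vowel), /ə/ (mid central vowel (schwa)) satisfy every feature; every other segment in the inventory fails at least one.

e, ə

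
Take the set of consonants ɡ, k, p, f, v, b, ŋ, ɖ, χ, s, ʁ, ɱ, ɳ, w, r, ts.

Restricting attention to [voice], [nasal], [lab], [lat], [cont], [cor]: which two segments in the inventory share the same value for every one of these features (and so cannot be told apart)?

w, v

/w/ (labial-velar glide) and /v/ (voiced labiodental fricative) are both [+voice], [-nasal], [+labial], [-lateral], [+continuant], [-coronal], so none of the listed features separates them. (They do differ in [sonorant], [round] and [dorsal], which are not among the given features.) Every other pair in the inventory differs on at least one listed feature.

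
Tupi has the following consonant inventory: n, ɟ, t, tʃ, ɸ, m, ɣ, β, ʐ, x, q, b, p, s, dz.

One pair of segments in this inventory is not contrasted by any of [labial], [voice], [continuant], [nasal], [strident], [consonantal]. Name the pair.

/q/ (voiceless uvular stop) and /t/ (voiceless alveolar stop) are both [−labial], [−voice], [−continuant], [−nasal], [−strident], [+consonantal], so none of the listed features separates them. (They do differ in [coronal] and [dorsal], which are not among the given features.) Every other pair in the inventory differs on at least one listed feature.

q, t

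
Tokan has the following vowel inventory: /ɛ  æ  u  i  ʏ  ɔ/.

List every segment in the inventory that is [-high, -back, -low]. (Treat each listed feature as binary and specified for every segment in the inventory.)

Eliminate segments failing any feature: /æ/ is [+low]; /u, i, ʏ/ are [+high]; /ɔ/ is [+back]. The remaining /ɛ/ satisfy [-high], [-back], [-low].

ɛ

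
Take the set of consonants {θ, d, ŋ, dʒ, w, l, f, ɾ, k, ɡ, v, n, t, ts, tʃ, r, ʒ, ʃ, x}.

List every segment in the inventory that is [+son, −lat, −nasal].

w, ɾ, r

Checking each segment against [+sonorant], [−lateral], [−nasal]: /w/ (labial-velar glide), /ɾ/ (alveolar tap), /r/ (alveolar trill) satisfy every feature; every other segment in the inventory fails at least one.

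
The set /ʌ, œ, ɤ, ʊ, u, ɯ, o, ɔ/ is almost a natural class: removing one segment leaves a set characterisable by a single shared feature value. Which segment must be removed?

œ

The remaining segments after removing /œ/ share [+back]; /œ/ (mid front rounded lax vowel) is [−back]. For every other candidate removal, the leftover set fails to share any single feature value that the removed segment lacks.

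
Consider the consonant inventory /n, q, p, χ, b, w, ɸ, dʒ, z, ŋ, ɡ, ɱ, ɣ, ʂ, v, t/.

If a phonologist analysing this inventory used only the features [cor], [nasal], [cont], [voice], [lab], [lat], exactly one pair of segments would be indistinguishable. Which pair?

Both /w/ and /v/ are [-coronal], [-nasal], [+continuant], [+voice], [+labial], [-lateral]. Since the list omits [sonorant], [round] and [dorsal] — which do distinguish the labial-velar glide from the voiced labiodental fricative — this pair collapses; all other pairs remain distinct.

w, v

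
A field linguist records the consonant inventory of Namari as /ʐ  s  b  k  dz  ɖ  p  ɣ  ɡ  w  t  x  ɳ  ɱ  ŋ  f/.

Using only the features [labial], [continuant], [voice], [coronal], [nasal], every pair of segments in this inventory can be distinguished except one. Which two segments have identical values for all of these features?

Both /dz/ and /ɖ/ are [−labial], [−continuant], [+voice], [+coronal], [−nasal]. Since the list omits [strident], [delayed release] and [anterior] — which do distinguish the voiced alveolar affricate from the voiced retroflex stop — this pair collapses; all other pairs remain distinct.

dz, ɖ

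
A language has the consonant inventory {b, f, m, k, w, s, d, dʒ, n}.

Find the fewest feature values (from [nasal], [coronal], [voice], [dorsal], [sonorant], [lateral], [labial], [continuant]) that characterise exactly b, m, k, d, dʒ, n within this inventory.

/b, m, k, d, dʒ, n/ are exactly the [-continuant] segments in the inventory, so a single feature suffices.

[-continuant]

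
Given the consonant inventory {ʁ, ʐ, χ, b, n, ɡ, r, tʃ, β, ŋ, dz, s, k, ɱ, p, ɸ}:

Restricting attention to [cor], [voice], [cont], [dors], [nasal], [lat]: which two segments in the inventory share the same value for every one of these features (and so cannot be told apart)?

r, ʐ

On the given features, /r/ and /ʐ/ have an identical profile: [+coronal], [+voice], [+continuant], [−dorsal], [−nasal], [−lateral]. No other two segments in the inventory coincide on all 6 features. (They do differ in [sonorant], [strident] and [anterior], which are not among the given features.)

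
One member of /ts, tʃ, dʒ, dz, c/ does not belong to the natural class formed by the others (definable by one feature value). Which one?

c

[delayed release] (equivalently [strident], [dorsal]) groups all but one: /ts, dz, tʃ, dʒ/ share [+delayed release] while /c/ (voiceless palatal stop) alone is [−delayed release]. Removing any other segment would not leave a single-feature class that excludes it.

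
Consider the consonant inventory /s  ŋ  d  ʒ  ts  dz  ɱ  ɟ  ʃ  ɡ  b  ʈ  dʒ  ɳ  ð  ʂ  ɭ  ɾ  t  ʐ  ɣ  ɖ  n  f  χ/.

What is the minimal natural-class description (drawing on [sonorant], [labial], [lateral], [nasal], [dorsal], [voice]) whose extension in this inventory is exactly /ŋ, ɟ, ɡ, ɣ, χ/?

[+dorsal]

/ŋ, ɟ, ɡ, ɣ, χ/ are exactly the [+dorsal] segments in the inventory, so a single feature suffices.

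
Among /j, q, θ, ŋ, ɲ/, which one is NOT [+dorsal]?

/θ/ is the voiceless dental fricative, which is [−dorsal]; the rest — /j, q, ŋ, ɲ/ — are [+dorsal].

θ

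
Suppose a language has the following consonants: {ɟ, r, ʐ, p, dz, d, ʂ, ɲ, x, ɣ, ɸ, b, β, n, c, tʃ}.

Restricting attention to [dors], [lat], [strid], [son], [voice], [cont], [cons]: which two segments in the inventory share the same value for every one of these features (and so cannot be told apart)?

/d/ (voiced alveolar stop) and /b/ (voiced bilabial stop) are both [-dorsal], [-lateral], [-strident], [-sonorant], [+voice], [-continuant], [+consonantal], so none of the listed features separates them. (They do differ in [labial] and [coronal], which are not among the given features.) Every other pair in the inventory differs on at least one listed feature.

d, b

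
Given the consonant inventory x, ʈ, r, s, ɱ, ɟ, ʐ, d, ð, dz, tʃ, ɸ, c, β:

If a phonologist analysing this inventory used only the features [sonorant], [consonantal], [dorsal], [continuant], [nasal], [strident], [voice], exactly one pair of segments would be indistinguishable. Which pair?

Both /ð/ and /β/ are [−sonorant], [+consonantal], [−dorsal], [+continuant], [−nasal], [−strident], [+voice]. Since the list omits [labial] and [coronal] — which do distinguish the voiced dental fricative from the voiced bilabial fricative — this pair collapses; all other pairs remain distinct.

ð, β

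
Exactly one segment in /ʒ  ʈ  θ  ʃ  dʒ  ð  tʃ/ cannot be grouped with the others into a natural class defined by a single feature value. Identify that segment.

ʈ

/ʃ, θ, dʒ, ð, tʃ, ʒ/ are all [+distributed], but /ʈ/ (voiceless retroflex stop) is [-distributed]. No other single segment can be removed to leave a set sharing one feature value that the removed segment lacks, so /ʈ/ is the odd one out.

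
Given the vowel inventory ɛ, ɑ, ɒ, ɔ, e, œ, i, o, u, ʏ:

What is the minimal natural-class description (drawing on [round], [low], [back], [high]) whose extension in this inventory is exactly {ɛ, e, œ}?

[-high, -back]

/ɛ, e, œ/ are all [-high], [-back], and no other segment in the inventory matches both values. Dropping any one of them over-generates: [-back] alone would also admit /i, ʏ/; [-high] alone would also admit /ɑ, ɒ, ɔ, o/. No other single listed feature picks out exactly this set either, so fewer than two features will not do.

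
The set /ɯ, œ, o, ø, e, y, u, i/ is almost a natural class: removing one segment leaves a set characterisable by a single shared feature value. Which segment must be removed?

œ

The remaining segments after removing /œ/ share [+tense]; /œ/ (mid front rounded lax vowel) is [-tense]. For every other candidate removal, the leftover set fails to share any single feature value that the removed segment lacks.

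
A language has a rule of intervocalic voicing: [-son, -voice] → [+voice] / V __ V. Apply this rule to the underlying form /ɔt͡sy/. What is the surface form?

[ɔd͡zy]

/t͡s/ satisfies [-son, -voice] and sits in V __ V. The [+voice] counterpart of the voiceless alveolar affricate is /d͡z/. Other segments in /ɔt͡sy/ either fail the structural description or are not in the environment, so the surface form is [ɔd͡zy].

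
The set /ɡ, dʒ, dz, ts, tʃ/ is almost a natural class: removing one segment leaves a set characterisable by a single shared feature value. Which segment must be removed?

ɡ

The remaining segments after removing /ɡ/ share [+delayed release]; /ɡ/ (voiced velar stop) is [-delayed release]. For every other candidate removal, the leftover set fails to share any single feature value that the removed segment lacks.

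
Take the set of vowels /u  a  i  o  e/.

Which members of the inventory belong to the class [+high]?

The feature [high] marks segments produced with the tongue body raised. In this inventory /u, i/ have that property, so they are [+high]; /a, o, e/ are [−high].

u, i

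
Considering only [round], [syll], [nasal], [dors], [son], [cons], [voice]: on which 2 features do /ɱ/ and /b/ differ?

The two segments share [−round], [−syllabic], [−dorsal], [+consonantal], [+voice]. The only features from the list on which they differ: /ɱ/ is [+sonorant] while /b/ is [−sonorant]; /ɱ/ is [+nasal] while /b/ is [−nasal].

[sonorant], [nasal]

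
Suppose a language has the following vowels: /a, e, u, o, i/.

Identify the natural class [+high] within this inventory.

u, i

The feature [high] marks segments produced with the tongue body raised. In this inventory /u, i/ have that property, so they are [+high]; /a, e, o/ are [-high].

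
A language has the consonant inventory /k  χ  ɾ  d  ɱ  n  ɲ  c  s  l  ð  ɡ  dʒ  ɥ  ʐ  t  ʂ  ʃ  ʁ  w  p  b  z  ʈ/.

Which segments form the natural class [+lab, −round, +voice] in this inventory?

Among the inventory, the [+labial] segments are /ɱ, ɥ, w, p, b/.
Of those, [−round] gives /ɱ, p, b/.
Then [+voice] leaves /ɱ, b/.

ɱ, b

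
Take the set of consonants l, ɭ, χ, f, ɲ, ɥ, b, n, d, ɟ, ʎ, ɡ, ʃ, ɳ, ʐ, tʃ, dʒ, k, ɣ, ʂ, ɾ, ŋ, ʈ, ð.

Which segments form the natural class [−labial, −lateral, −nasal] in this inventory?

Among the inventory, the [−labial] segments are /l, ɭ, χ, ɲ, n, d, ɟ, ʎ, ɡ, ʃ, ɳ, ʐ, tʃ, dʒ, k, ɣ, ʂ, ɾ, ŋ, ʈ, ð/.
Among these, [−lateral] gives /χ, ɲ, n, d, ɟ, ɡ, ʃ, ɳ, ʐ, tʃ, dʒ, k, ɣ, ʂ, ɾ, ŋ, ʈ, ð/.
Of those, [−nasal] leaves /χ, d, ɟ, ɡ, ʃ, ʐ, tʃ, dʒ, k, ɣ, ʂ, ɾ, ʈ, ð/.

χ, d, ɟ, ɡ, ʃ, ʐ, tʃ, dʒ, k, ɣ, ʂ, ɾ, ʈ, ð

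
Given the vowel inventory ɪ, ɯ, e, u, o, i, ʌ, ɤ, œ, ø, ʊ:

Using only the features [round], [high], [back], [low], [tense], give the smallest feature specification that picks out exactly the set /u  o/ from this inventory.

Every target segment is [+back], [+round], [+tense]; each remaining inventory member fails at least one of these. Each conjunct is needed — [+round, +tense] alone would also admit /ø/; [+back, +tense] alone would also admit /ɯ, ɤ/; [+back, +round] alone would also admit /ʊ/ — and no other combination of two listed features has exactly this extension, so three is the minimum.

[+back, +round, +tense]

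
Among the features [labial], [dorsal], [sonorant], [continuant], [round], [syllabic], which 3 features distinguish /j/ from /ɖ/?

/j/ is the palatal glide and /ɖ/ is the voiced retroflex stop. Both are [-labial], [-round], [-syllabic]. /j/ is [+sonorant] while /ɖ/ is [-sonorant]; /j/ is [+continuant] while /ɖ/ is [-continuant]; /j/ is [+dorsal] while /ɖ/ is [-dorsal], so the distinguishing features are [sonorant], [continuant], [dorsal].

[sonorant], [continuant], [dorsal]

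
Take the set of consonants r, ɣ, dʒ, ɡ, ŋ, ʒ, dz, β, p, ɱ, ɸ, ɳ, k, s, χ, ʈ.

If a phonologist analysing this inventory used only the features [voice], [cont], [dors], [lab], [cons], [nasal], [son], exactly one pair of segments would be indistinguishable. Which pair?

dʒ, dz

/dʒ/ (voiced postalveolar affricate) and /dz/ (voiced alveolar affricate) are both [+voice], [−continuant], [−dorsal], [−labial], [+consonantal], [−nasal], [−sonorant], so none of the listed features separates them. (They do differ in [anterior] and [distributed], which are not among the given features.) Every other pair in the inventory differs on at least one listed feature.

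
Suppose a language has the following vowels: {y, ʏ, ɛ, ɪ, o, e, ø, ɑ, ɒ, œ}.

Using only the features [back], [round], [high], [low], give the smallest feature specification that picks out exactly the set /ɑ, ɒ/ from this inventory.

The target set is precisely the extension of [+low] in this inventory.

[+low]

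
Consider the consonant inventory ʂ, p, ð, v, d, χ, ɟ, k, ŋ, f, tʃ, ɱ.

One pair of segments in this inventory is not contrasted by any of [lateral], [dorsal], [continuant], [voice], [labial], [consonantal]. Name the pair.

ɟ, ŋ

Both /ɟ/ and /ŋ/ are [−lateral], [+dorsal], [−continuant], [+voice], [−labial], [+consonantal]. Since the list omits [sonorant], [nasal] and [back] — which do distinguish the voiced palatal stop from the velar nasal — this pair collapses; all other pairs remain distinct.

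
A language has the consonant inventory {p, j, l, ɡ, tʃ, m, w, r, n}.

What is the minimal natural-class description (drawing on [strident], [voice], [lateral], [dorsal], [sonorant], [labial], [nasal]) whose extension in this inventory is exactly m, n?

The target set is precisely the extension of [+nasal] in this inventory.

[+nasal]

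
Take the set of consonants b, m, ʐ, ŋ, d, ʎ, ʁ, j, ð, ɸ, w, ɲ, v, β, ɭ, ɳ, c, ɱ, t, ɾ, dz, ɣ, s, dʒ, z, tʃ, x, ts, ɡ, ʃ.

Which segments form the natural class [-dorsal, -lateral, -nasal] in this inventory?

Among the inventory, the [-dorsal] segments are /b, m, ʐ, d, ð, ɸ, v, β, ɭ, ɳ, ɱ, t, ɾ, dz, s, dʒ, z, tʃ, ts, ʃ/.
Then [-lateral] gives /b, m, ʐ, d, ð, ɸ, v, β, ɳ, ɱ, t, ɾ, dz, s, dʒ, z, tʃ, ts, ʃ/.
Of those, [-nasal] leaves /b, ʐ, d, ð, ɸ, v, β, t, ɾ, dz, s, dʒ, z, tʃ, ts, ʃ/.

b, ʐ, d, ð, ɸ, v, β, t, ɾ, dz, s, dʒ, z, tʃ, ts, ʃ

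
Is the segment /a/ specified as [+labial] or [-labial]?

[-labial]

As the low unrounded vowel, /a/ is [-labial].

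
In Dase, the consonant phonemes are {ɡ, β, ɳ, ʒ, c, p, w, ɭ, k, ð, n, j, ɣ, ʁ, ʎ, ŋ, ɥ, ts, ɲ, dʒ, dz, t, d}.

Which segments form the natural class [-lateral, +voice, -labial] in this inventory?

Checking each segment against [-lateral], [+voice], [-labial]: /ɡ/ (voiced velar stop), /ɳ/ (retroflex nasal), /ʒ/ (voiced postalveolar fricative), /ð/ (voiced dental fricative), /n/ (alveolar nasal), /j/ (palatal glide), among others, satisfy every feature; every other segment in the inventory fails at least one.

ɡ, ɳ, ʒ, ð, n, j, ɣ, ʁ, ŋ, ɲ, dʒ, dz, d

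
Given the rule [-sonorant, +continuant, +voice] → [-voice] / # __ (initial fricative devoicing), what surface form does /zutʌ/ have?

The only segment in the rule's environment that also matches [-sonorant, +continuant, +voice] is /z/. Applying [-voice] turns the voiced alveolar fricative into /s/ (voiceless alveolar fricative), giving [sutʌ].

[sutʌ]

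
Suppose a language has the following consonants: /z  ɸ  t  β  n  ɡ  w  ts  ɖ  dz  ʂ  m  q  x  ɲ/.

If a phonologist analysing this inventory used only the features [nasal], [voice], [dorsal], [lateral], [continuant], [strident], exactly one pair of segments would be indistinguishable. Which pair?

m, n

/m/ (bilabial nasal) and /n/ (alveolar nasal) are both [+nasal], [+voice], [-dorsal], [-lateral], [-continuant], [-strident], so none of the listed features separates them. (They do differ in [labial] and [coronal], which are not among the given features.) Every other pair in the inventory differs on at least one listed feature.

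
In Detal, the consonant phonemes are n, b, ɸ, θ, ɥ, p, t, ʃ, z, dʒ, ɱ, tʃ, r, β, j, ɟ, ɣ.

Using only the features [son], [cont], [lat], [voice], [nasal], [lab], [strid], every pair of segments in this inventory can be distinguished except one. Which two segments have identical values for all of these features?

r, j

/r/ (alveolar trill) and /j/ (palatal glide) are both [+sonorant], [+continuant], [−lateral], [+voice], [−nasal], [−labial], [−strident], so none of the listed features separates them. (They do differ in [dorsal], which is not among the given features.) Every other pair in the inventory differs on at least one listed feature.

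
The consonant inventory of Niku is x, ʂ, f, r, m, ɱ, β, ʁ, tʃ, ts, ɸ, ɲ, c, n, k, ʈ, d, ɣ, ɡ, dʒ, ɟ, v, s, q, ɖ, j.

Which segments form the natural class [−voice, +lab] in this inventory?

f, ɸ

Checking each segment against [−voice], [+labial]: /f/ (voiceless labiodental fricative), /ɸ/ (voiceless bilabial fricative) satisfy every feature; every other segment in the inventory fails at least one.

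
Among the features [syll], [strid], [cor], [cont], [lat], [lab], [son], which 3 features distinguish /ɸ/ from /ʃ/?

[strident], [labial], [coronal]

/ɸ/ is the voiceless bilabial fricative and /ʃ/ is the voiceless postalveolar fricative. Both are [−syllabic], [+continuant], [−lateral], [−sonorant]. /ɸ/ is [−strident] while /ʃ/ is [+strident]; /ɸ/ is [+labial] while /ʃ/ is [−labial]; /ɸ/ is [−coronal] while /ʃ/ is [+coronal], so the distinguishing features are [strident], [labial], [coronal].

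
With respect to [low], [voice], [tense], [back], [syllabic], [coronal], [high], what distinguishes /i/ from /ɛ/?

/i/ (high front unrounded tense vowel) and /ɛ/ (mid front unrounded lax vowel) agree on [−low], [+voice], [−back], [+syllabic], [−coronal]. They differ on [high] (/i/ [+], /ɛ/ [−]), [tense] (/i/ [+], /ɛ/ [−]).

[high], [tense]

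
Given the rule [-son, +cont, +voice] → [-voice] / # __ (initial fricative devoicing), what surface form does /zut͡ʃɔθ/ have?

/z/ satisfies [-son, +cont, +voice] and sits in # __. The [-voice] counterpart of the voiced alveolar fricative is /s/. Other segments in /zut͡ʃɔθ/ either fail the structural description or are not in the environment, so the surface form is [sut͡ʃɔθ].

[sut͡ʃɔθ]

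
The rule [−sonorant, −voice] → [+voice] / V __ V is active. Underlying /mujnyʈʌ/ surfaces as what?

Only /ʈ/ occurs between two vowels (/y/ __ /ʌ/) and matches the structural description. It is a voiceless retroflex stop, so [−sonorant, −voice] holds; changing it to [+voice] with all other features held fixed yields /ɖ/ (voiced retroflex stop). No other segment meets both the structural description and the environment, so the output is [mujnyɖʌ].

[mujnyɖʌ]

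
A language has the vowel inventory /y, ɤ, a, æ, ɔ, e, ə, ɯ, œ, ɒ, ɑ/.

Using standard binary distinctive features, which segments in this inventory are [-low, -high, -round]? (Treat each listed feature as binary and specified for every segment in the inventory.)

Checking each segment against [-low], [-high], [-round]: /ɤ/ (mid back unrounded tense vowel), /e/ (mid front unrounded tense vowel), /ə/ (mid central vowel (schwa)) satisfy every feature; every other segment in the inventory fails at least one.

ɤ, e, ə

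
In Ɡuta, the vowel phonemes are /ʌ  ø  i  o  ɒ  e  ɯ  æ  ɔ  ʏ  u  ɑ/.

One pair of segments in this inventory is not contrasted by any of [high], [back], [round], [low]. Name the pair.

ɔ, o

Both /ɔ/ and /o/ are [−high], [+back], [+round], [−low]. Since the list omits [tense] — which does distinguish the mid back rounded lax vowel from the mid back rounded tense vowel — this pair collapses; all other pairs remain distinct.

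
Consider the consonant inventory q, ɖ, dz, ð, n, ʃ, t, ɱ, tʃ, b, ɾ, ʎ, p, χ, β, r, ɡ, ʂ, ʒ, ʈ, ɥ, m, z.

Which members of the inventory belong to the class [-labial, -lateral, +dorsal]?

q, χ, ɡ

Eliminate segments failing any feature: /ɖ, dz, ð, n, ʃ, t, tʃ, ɾ, r, ʂ, ʒ, ʈ, z/ are [-dorsal]; /ɱ, b, p, β, ɥ, m/ are [+labial]; /ʎ/ is [+lateral]. The remaining /q, χ, ɡ/ satisfy [-labial], [-lateral], [+dorsal].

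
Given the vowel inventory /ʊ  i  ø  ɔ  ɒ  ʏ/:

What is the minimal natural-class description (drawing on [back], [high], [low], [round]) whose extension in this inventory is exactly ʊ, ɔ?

[-low, +back]

The class [-low], [+back] has exactly /ʊ, ɔ/ as its extension in this inventory. No smaller conjunction from the listed features achieves this: [+back] alone would also admit /ɒ/; [-low] alone would also admit /i, ø, ʏ/; and checking the remaining single features turns up none with this extension.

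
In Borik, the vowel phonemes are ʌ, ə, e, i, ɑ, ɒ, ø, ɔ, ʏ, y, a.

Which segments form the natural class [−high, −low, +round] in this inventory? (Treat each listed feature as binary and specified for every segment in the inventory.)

ø, ɔ

The [−high] segments are /ʌ, ə, e, ɑ, ɒ, ø, ɔ, a/.
Intersecting with [−low] gives /ʌ, ə, e, ø, ɔ/.
Intersecting with [+round] leaves /ø, ɔ/.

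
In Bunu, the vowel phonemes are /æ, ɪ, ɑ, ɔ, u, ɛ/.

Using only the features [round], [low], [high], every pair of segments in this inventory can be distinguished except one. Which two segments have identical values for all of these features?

æ, ɑ

Both /æ/ and /ɑ/ are [-round], [+low], [-high]. Since the list omits [back] — which does distinguish the low front unrounded vowel from the low back unrounded vowel — this pair collapses; all other pairs remain distinct.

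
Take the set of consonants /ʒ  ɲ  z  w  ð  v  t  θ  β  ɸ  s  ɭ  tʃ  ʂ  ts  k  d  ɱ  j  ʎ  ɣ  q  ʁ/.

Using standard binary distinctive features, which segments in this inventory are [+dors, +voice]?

Checking each segment against [+dorsal], [+voice]: /ɲ/ (palatal nasal), /w/ (labial-velar glide), /j/ (palatal glide), /ʎ/ (palatal lateral approximant), /ɣ/ (voiced velar fricative), /ʁ/ (voiced uvular fricative) satisfy every feature; every other segment in the inventory fails at least one.

ɲ, w, j, ʎ, ɣ, ʁ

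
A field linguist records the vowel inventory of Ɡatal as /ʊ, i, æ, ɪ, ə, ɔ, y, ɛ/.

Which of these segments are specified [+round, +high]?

Eliminate segments failing any feature: /i, æ, ɪ, ə, ɛ/ are [-round]; /ɔ/ is [-high]. The remaining /ʊ, y/ satisfy [+round], [+high].

ʊ, y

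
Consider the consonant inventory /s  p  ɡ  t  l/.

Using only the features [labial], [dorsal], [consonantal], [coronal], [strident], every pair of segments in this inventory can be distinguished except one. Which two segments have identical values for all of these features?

Both /l/ and /t/ are [-labial], [-dorsal], [+consonantal], [+coronal], [-strident]. Since the list omits [sonorant], [voice] and [lateral] — which do distinguish the alveolar lateral approximant from the voiceless alveolar stop — this pair collapses; all other pairs remain distinct.

l, t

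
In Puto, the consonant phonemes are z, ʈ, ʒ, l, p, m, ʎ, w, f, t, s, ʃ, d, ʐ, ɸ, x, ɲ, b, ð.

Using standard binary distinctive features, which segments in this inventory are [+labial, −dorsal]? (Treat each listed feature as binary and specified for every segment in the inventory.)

p, m, f, ɸ, b

Eliminate segments failing any feature: /z, ʈ, ʒ, l, ʎ, t, s, ʃ, d, ʐ, x, ɲ, ð/ are [−labial]; /w/ is [+dorsal]. The remaining /p, m, f, ɸ, b/ satisfy [+labial], [−dorsal].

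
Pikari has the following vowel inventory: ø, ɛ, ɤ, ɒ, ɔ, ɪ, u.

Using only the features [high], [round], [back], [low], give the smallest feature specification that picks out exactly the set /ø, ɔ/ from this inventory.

The class [−high], [−low], [+round] has exactly /ø, ɔ/ as its extension in this inventory. No smaller conjunction from the listed features achieves this: [−low, +round] alone would also admit /u/; [−high, +round] alone would also admit /ɒ/; [−high, −low] alone would also admit /ɛ, ɤ/; and checking the remaining two-feature bundles turns up none with this extension.

[−high, −low, +round]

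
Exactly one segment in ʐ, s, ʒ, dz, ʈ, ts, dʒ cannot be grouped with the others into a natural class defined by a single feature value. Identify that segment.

ʈ

The remaining segments after removing /ʈ/ share [+strident]; /ʈ/ (voiceless retroflex stop) is [−strident]. For every other candidate removal, the leftover set fails to share any single feature value that the removed segment lacks.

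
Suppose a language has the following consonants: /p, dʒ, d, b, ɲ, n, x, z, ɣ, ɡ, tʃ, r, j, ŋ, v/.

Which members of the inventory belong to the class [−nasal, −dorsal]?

p, dʒ, d, b, z, tʃ, r, v

Checking each segment against [−nasal], [−dorsal]: /p/ (voiceless bilabial stop), /dʒ/ (voiced postalveolar affricate), /d/ (voiced alveolar stop), /b/ (voiced bilabial stop), /z/ (voiced alveolar fricative), /tʃ/ (voiceless postalveolar affricate), among others, satisfy every feature; every other segment in the inventory fails at least one.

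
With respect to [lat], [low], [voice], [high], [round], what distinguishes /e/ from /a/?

[low]

/e/ (mid front unrounded tense vowel) and /a/ (low unrounded vowel) agree on [−lateral], [+voice], [−high], [−round]. They differ on [low] (/e/ [−], /a/ [+]).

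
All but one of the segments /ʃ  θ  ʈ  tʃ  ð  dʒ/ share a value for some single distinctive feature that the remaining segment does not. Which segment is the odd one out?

The remaining segments after removing /ʈ/ share [+distributed]; /ʈ/ (voiceless retroflex stop) is [−distributed]. For every other candidate removal, the leftover set fails to share any single feature value that the removed segment lacks.

ʈ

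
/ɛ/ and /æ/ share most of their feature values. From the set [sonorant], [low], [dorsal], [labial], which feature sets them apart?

[low]

/ɛ/ is the mid front unrounded lax vowel and /æ/ is the low front unrounded vowel. Both are [+sonorant], [+dorsal], [−labial]. /ɛ/ is [−low] while /æ/ is [+low], so the distinguishing feature is [low].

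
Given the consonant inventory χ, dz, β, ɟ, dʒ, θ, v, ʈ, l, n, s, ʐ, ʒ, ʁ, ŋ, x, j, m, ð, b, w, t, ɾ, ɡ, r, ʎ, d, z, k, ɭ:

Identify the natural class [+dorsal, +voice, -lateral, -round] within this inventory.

Checking each segment against [+dorsal], [+voice], [-lateral], [-round]: /ɟ/ (voiced palatal stop), /ʁ/ (voiced uvular fricative), /ŋ/ (velar nasal), /j/ (palatal glide), /ɡ/ (voiced velar stop) satisfy every feature; every other segment in the inventory fails at least one.

ɟ, ʁ, ŋ, j, ɡ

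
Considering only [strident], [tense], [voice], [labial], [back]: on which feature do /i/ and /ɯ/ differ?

The two segments share [−strident], [+tense], [+voice], [−labial]. The only feature from the list on which they differ: /i/ is [−back] while /ɯ/ is [+back].

[back]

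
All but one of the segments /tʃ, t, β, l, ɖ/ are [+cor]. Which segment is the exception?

β

Every segment except /β/ is [+coronal]. /β/ (voiced bilabial fricative) is [−coronal], so it is the exception.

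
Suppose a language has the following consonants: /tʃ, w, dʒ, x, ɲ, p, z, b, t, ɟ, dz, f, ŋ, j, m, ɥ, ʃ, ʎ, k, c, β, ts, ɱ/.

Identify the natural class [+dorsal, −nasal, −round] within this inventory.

x, ɟ, j, ʎ, k, c

Eliminate segments failing any feature: /tʃ, dʒ, p, z, b, t, dz, f, m, ʃ, β, ts, ɱ/ are [−dorsal]; /w, ɥ/ are [+round]; /ɲ, ŋ/ are [+nasal]. The remaining /x, ɟ, j, ʎ, k, c/ satisfy [+dorsal], [−nasal], [−round].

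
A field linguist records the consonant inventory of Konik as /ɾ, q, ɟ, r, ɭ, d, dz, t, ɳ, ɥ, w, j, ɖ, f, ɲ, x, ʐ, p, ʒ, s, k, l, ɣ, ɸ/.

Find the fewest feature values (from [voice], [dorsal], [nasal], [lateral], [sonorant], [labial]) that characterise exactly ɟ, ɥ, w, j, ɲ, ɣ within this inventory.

[+voice, +dorsal]

The class [+voice], [+dorsal] has exactly /ɟ, ɥ, w, j, ɲ, ɣ/ as its extension in this inventory. No smaller conjunction from the listed features achieves this: [+dorsal] alone would also admit /q, x, k/; [+voice] alone would also admit /ɾ, r, ɭ, d, …/; and checking the remaining single features turns up none with this extension.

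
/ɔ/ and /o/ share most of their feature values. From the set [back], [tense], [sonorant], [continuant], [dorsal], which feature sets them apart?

/ɔ/ (mid back rounded lax vowel) and /o/ (mid back rounded tense vowel) agree on [+back], [+sonorant], [+continuant], [+dorsal]. They differ on [tense] (/ɔ/ [−], /o/ [+]).

[tense]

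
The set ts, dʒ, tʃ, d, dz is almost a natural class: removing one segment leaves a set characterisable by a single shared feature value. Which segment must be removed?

The remaining segments after removing /d/ share [+delayed release]; /d/ (voiced alveolar stop) is [-delayed release]. For every other candidate removal, the leftover set fails to share any single feature value that the removed segment lacks.

d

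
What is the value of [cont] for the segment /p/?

/p/ is the voiceless bilabial stop, hence [-continuant].

[-continuant]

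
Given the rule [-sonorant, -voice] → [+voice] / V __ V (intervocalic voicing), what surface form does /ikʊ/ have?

[iɡʊ]

Only /k/ occurs between two vowels (/i/ __ /ʊ/) and matches the structural description. It is a voiceless velar stop, so [-sonorant, -voice] holds; changing it to [+voice] with all other features held fixed yields /ɡ/ (voiced velar stop). No other segment meets both the structural description and the environment, so the output is [iɡʊ].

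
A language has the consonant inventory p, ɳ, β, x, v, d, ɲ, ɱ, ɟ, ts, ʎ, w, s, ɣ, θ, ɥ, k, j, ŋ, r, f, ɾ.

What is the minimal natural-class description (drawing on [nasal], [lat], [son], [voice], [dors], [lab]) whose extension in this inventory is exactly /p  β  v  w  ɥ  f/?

/p, β, v, w, ɥ, f/ are all [−nasal], [+labial], and no other segment in the inventory matches both values. Dropping any one of them over-generates: [+labial] alone would also admit /ɱ/; [−nasal] alone would also admit /x, d, ɟ, ts, …/. No other single listed feature picks out exactly this set either, so fewer than two features will not do.

[−nasal, +lab]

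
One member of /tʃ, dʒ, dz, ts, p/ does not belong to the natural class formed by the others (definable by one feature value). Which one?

p

[delayed release] (equivalently [strident], [labial], [coronal]) groups all but one: /ts, tʃ, dʒ, dz/ share [+delayed release] while /p/ (voiceless bilabial stop) alone is [−delayed release]. Removing any other segment would not leave a single-feature class that excludes it.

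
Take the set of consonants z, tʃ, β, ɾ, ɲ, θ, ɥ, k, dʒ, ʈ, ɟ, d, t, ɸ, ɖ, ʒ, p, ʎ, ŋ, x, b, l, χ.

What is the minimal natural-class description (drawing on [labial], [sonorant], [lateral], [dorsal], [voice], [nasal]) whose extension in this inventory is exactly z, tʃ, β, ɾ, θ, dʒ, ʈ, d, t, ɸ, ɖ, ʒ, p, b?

Every target segment is [-lateral], [-dorsal]; each remaining inventory member fails at least one of these. Each conjunct is needed — [-dorsal] alone would also admit /l/; [-lateral] alone would also admit /ɲ, ɥ, k, ɟ, …/ — and no other single listed feature has exactly this extension, so two is the minimum.

[-lateral, -dorsal]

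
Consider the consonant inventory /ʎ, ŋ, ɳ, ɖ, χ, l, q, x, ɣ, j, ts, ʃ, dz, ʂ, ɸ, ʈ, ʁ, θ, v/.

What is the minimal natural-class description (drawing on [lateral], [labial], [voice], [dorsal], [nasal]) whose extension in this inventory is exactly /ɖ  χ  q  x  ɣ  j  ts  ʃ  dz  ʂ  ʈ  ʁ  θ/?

/ɖ, χ, q, x, ɣ, j, ts, ʃ, dz, ʂ, ʈ, ʁ, θ/ are all [−nasal], [−lateral], [−labial], and no other segment in the inventory matches all three values. Dropping any one of them over-generates: [−lateral, −labial] alone would also admit /ŋ, ɳ/; [−nasal, −labial] alone would also admit /ʎ, l/; [−nasal, −lateral] alone would also admit /ɸ, v/. No other combination of two listed features picks out exactly this set either, so fewer than three features will not do.

[−nasal, −lateral, −labial]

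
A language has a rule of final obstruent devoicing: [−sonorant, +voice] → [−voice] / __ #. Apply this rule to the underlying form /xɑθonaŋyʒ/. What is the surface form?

[xɑθonaŋyʃ]

Only the final segment /ʒ/ is both word-final and matches the structural description. It is a voiced postalveolar fricative, so [−sonorant, +voice] holds; changing it to [−voice] with all other features held fixed yields /ʃ/ (voiceless postalveolar fricative). No other segment meets both the structural description and the environment, so the output is [xɑθonaŋyʃ].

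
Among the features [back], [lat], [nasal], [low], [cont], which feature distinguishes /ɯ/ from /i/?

The two segments share [-lateral], [-nasal], [-low], [+continuant]. The only feature from the list on which they differ: /ɯ/ is [+back] while /i/ is [-back].

[back]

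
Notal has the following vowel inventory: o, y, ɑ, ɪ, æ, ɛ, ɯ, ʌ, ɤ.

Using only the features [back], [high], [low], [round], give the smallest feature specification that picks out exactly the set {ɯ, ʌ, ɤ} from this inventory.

[−low, +back, −round]

/ɯ, ʌ, ɤ/ are all [−low], [+back], [−round], and no other segment in the inventory matches all three values. Dropping any one of them over-generates: [+back, −round] alone would also admit /ɑ/; [−low, −round] alone would also admit /ɪ, ɛ/; [−low, +back] alone would also admit /o/. No other combination of two listed features picks out exactly this set either, so fewer than three features will not do.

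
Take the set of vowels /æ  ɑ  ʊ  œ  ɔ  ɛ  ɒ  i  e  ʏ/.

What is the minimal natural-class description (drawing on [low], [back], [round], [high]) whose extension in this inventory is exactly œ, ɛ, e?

[−high, −low, −back]

Every target segment is [−high], [−low], [−back]; each remaining inventory member fails at least one of these. Each conjunct is needed — [−low, −back] alone would also admit /i, ʏ/; [−high, −back] alone would also admit /æ/; [−high, −low] alone would also admit /ɔ/ — and no other combination of two listed features has exactly this extension, so three is the minimum.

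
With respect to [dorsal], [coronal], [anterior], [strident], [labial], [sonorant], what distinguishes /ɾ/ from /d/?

[sonorant]

/ɾ/ (alveolar tap) and /d/ (voiced alveolar stop) agree on [−dorsal], [+coronal], [+anterior], [−strident], [−labial]. They differ on [sonorant] (/ɾ/ [+], /d/ [−]).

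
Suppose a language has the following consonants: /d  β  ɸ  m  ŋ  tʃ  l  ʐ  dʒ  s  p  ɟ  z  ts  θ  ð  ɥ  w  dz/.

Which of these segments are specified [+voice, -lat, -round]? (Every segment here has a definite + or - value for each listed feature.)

Among the inventory, the [+voice] segments are /d, β, m, ŋ, l, ʐ, dʒ, ɟ, z, ð, ɥ, w, dz/.
Then [-lateral] gives /d, β, m, ŋ, ʐ, dʒ, ɟ, z, ð, ɥ, w, dz/.
Within that set, [-round] leaves /d, β, m, ŋ, ʐ, dʒ, ɟ, z, ð, dz/.

d, β, m, ŋ, ʐ, dʒ, ɟ, z, ð, dz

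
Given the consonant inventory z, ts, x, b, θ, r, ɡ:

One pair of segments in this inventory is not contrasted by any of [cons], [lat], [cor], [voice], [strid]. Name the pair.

b, ɡ

On the given features, /b/ and /ɡ/ have an identical profile: [+consonantal], [-lateral], [-coronal], [+voice], [-strident]. No other two segments in the inventory coincide on all 5 features. (They do differ in [labial] and [dorsal], which are not among the given features.)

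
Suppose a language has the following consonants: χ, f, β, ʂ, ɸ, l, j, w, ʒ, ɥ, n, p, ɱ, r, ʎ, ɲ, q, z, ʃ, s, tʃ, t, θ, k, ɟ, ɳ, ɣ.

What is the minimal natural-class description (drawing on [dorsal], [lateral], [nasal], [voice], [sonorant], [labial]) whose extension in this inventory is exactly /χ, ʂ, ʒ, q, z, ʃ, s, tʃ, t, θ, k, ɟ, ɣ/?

Every target segment is [-sonorant], [-labial]; each remaining inventory member fails at least one of these. Each conjunct is needed — [-labial] alone would also admit /l, j, n, r, …/; [-sonorant] alone would also admit /f, β, ɸ, p/ — and no other single listed feature has exactly this extension, so two is the minimum.

[-sonorant, -labial]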